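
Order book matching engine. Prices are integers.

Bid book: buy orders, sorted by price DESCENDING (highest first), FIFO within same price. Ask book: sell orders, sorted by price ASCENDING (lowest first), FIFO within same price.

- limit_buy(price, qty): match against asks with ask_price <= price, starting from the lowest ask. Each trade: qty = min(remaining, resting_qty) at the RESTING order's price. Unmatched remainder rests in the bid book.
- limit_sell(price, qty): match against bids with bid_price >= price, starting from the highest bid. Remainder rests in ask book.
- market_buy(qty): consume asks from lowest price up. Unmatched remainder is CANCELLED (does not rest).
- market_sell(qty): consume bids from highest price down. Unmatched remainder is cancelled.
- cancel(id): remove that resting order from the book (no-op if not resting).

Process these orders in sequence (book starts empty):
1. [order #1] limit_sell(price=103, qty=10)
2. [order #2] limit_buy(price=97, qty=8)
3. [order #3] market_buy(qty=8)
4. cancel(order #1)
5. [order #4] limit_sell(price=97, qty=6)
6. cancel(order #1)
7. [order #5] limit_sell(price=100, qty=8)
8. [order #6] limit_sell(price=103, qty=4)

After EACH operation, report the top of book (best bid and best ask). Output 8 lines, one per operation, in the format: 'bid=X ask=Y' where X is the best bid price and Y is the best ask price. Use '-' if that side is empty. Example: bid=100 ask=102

Answer: bid=- ask=103
bid=97 ask=103
bid=97 ask=103
bid=97 ask=-
bid=97 ask=-
bid=97 ask=-
bid=97 ask=100
bid=97 ask=100

Derivation:
After op 1 [order #1] limit_sell(price=103, qty=10): fills=none; bids=[-] asks=[#1:10@103]
After op 2 [order #2] limit_buy(price=97, qty=8): fills=none; bids=[#2:8@97] asks=[#1:10@103]
After op 3 [order #3] market_buy(qty=8): fills=#3x#1:8@103; bids=[#2:8@97] asks=[#1:2@103]
After op 4 cancel(order #1): fills=none; bids=[#2:8@97] asks=[-]
After op 5 [order #4] limit_sell(price=97, qty=6): fills=#2x#4:6@97; bids=[#2:2@97] asks=[-]
After op 6 cancel(order #1): fills=none; bids=[#2:2@97] asks=[-]
After op 7 [order #5] limit_sell(price=100, qty=8): fills=none; bids=[#2:2@97] asks=[#5:8@100]
After op 8 [order #6] limit_sell(price=103, qty=4): fills=none; bids=[#2:2@97] asks=[#5:8@100 #6:4@103]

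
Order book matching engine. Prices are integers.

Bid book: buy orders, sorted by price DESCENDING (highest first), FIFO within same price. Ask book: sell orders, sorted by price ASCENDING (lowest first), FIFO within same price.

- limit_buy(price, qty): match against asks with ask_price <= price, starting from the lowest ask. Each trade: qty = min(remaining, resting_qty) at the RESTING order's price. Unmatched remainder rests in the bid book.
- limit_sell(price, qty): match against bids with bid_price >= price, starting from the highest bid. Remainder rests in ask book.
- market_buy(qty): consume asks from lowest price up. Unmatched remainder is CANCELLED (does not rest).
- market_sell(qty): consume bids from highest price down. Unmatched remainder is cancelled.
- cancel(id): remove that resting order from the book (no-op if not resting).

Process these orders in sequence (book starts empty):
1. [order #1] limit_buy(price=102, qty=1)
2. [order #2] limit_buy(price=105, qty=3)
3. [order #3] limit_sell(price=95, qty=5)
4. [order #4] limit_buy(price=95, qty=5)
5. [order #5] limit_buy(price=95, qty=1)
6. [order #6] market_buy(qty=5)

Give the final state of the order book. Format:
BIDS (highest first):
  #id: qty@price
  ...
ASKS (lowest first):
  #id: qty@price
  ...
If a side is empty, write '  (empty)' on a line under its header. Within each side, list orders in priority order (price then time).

After op 1 [order #1] limit_buy(price=102, qty=1): fills=none; bids=[#1:1@102] asks=[-]
After op 2 [order #2] limit_buy(price=105, qty=3): fills=none; bids=[#2:3@105 #1:1@102] asks=[-]
After op 3 [order #3] limit_sell(price=95, qty=5): fills=#2x#3:3@105 #1x#3:1@102; bids=[-] asks=[#3:1@95]
After op 4 [order #4] limit_buy(price=95, qty=5): fills=#4x#3:1@95; bids=[#4:4@95] asks=[-]
After op 5 [order #5] limit_buy(price=95, qty=1): fills=none; bids=[#4:4@95 #5:1@95] asks=[-]
After op 6 [order #6] market_buy(qty=5): fills=none; bids=[#4:4@95 #5:1@95] asks=[-]

Answer: BIDS (highest first):
  #4: 4@95
  #5: 1@95
ASKS (lowest first):
  (empty)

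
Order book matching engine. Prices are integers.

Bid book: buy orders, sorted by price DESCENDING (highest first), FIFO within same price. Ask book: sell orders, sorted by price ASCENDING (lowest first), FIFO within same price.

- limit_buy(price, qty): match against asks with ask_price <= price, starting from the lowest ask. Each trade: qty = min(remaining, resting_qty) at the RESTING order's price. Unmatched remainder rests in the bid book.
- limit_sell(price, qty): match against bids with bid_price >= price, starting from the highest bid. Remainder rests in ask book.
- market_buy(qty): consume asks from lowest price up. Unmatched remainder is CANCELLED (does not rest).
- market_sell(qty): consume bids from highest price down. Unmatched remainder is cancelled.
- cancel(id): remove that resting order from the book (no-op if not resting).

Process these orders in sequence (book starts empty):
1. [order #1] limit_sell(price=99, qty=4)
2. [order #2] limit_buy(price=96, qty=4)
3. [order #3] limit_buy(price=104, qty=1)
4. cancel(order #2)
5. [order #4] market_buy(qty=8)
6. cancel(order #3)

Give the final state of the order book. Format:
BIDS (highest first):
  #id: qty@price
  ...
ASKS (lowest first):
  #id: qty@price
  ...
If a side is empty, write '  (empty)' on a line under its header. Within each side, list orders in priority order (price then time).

After op 1 [order #1] limit_sell(price=99, qty=4): fills=none; bids=[-] asks=[#1:4@99]
After op 2 [order #2] limit_buy(price=96, qty=4): fills=none; bids=[#2:4@96] asks=[#1:4@99]
After op 3 [order #3] limit_buy(price=104, qty=1): fills=#3x#1:1@99; bids=[#2:4@96] asks=[#1:3@99]
After op 4 cancel(order #2): fills=none; bids=[-] asks=[#1:3@99]
After op 5 [order #4] market_buy(qty=8): fills=#4x#1:3@99; bids=[-] asks=[-]
After op 6 cancel(order #3): fills=none; bids=[-] asks=[-]

Answer: BIDS (highest first):
  (empty)
ASKS (lowest first):
  (empty)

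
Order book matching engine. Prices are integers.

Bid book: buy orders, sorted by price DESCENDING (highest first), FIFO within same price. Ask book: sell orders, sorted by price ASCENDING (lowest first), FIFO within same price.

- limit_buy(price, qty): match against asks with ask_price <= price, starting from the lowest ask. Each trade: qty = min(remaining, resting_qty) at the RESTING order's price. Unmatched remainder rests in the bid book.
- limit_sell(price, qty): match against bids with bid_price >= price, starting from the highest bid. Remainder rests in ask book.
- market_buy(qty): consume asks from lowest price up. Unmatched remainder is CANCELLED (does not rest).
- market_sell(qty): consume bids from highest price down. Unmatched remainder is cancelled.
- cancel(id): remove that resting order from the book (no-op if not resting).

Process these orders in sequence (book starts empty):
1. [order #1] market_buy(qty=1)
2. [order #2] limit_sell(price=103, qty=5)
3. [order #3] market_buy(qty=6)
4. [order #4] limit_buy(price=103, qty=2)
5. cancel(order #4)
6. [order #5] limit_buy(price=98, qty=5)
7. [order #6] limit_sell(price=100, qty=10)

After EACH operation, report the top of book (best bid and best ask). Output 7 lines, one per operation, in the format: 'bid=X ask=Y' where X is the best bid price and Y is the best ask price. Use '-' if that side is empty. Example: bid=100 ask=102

Answer: bid=- ask=-
bid=- ask=103
bid=- ask=-
bid=103 ask=-
bid=- ask=-
bid=98 ask=-
bid=98 ask=100

Derivation:
After op 1 [order #1] market_buy(qty=1): fills=none; bids=[-] asks=[-]
After op 2 [order #2] limit_sell(price=103, qty=5): fills=none; bids=[-] asks=[#2:5@103]
After op 3 [order #3] market_buy(qty=6): fills=#3x#2:5@103; bids=[-] asks=[-]
After op 4 [order #4] limit_buy(price=103, qty=2): fills=none; bids=[#4:2@103] asks=[-]
After op 5 cancel(order #4): fills=none; bids=[-] asks=[-]
After op 6 [order #5] limit_buy(price=98, qty=5): fills=none; bids=[#5:5@98] asks=[-]
After op 7 [order #6] limit_sell(price=100, qty=10): fills=none; bids=[#5:5@98] asks=[#6:10@100]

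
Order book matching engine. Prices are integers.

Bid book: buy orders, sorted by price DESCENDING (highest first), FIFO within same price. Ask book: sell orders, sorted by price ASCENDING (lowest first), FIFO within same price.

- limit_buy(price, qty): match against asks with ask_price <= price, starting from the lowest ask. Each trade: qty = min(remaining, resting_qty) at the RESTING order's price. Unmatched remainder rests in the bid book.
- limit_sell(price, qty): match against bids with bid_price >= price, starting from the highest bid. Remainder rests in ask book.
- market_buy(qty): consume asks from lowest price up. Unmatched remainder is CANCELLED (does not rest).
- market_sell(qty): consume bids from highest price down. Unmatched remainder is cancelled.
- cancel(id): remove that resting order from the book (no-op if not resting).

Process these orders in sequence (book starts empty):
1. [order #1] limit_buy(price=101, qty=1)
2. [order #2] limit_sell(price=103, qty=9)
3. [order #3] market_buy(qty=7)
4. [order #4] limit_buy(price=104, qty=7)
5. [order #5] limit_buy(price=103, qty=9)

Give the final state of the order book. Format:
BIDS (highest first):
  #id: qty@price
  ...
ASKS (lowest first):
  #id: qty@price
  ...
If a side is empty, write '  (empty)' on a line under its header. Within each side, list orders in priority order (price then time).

Answer: BIDS (highest first):
  #4: 5@104
  #5: 9@103
  #1: 1@101
ASKS (lowest first):
  (empty)

Derivation:
After op 1 [order #1] limit_buy(price=101, qty=1): fills=none; bids=[#1:1@101] asks=[-]
After op 2 [order #2] limit_sell(price=103, qty=9): fills=none; bids=[#1:1@101] asks=[#2:9@103]
After op 3 [order #3] market_buy(qty=7): fills=#3x#2:7@103; bids=[#1:1@101] asks=[#2:2@103]
After op 4 [order #4] limit_buy(price=104, qty=7): fills=#4x#2:2@103; bids=[#4:5@104 #1:1@101] asks=[-]
After op 5 [order #5] limit_buy(price=103, qty=9): fills=none; bids=[#4:5@104 #5:9@103 #1:1@101] asks=[-]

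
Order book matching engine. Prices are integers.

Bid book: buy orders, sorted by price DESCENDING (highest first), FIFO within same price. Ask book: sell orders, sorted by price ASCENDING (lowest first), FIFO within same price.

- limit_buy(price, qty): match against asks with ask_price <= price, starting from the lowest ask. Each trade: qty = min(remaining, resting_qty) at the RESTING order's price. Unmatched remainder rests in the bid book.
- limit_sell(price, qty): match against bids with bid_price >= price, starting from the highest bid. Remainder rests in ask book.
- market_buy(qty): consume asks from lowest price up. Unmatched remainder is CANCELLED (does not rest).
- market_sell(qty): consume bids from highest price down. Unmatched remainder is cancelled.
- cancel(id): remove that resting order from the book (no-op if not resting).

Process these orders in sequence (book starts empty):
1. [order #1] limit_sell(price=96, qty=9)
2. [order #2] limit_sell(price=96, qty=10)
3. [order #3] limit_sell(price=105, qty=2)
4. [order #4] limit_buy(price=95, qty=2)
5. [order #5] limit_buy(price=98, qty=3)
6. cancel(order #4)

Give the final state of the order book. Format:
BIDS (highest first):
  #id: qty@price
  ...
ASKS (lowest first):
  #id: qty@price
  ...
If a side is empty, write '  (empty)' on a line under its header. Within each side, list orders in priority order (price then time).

After op 1 [order #1] limit_sell(price=96, qty=9): fills=none; bids=[-] asks=[#1:9@96]
After op 2 [order #2] limit_sell(price=96, qty=10): fills=none; bids=[-] asks=[#1:9@96 #2:10@96]
After op 3 [order #3] limit_sell(price=105, qty=2): fills=none; bids=[-] asks=[#1:9@96 #2:10@96 #3:2@105]
After op 4 [order #4] limit_buy(price=95, qty=2): fills=none; bids=[#4:2@95] asks=[#1:9@96 #2:10@96 #3:2@105]
After op 5 [order #5] limit_buy(price=98, qty=3): fills=#5x#1:3@96; bids=[#4:2@95] asks=[#1:6@96 #2:10@96 #3:2@105]
After op 6 cancel(order #4): fills=none; bids=[-] asks=[#1:6@96 #2:10@96 #3:2@105]

Answer: BIDS (highest first):
  (empty)
ASKS (lowest first):
  #1: 6@96
  #2: 10@96
  #3: 2@105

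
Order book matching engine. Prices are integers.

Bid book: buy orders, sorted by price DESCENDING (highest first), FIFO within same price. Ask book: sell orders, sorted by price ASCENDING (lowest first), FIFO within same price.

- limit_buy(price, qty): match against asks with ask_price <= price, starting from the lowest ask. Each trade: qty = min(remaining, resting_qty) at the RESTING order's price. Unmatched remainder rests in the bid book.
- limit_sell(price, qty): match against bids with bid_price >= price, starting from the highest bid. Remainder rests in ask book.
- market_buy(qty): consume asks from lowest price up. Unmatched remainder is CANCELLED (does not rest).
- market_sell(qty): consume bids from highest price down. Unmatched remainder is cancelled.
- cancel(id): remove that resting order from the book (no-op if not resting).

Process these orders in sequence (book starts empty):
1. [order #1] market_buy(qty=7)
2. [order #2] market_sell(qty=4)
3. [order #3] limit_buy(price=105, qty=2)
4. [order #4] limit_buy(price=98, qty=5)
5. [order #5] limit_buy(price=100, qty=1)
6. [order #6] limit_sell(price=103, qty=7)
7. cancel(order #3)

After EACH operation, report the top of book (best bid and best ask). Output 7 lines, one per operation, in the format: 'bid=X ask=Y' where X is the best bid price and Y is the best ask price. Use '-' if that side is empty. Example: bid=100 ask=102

After op 1 [order #1] market_buy(qty=7): fills=none; bids=[-] asks=[-]
After op 2 [order #2] market_sell(qty=4): fills=none; bids=[-] asks=[-]
After op 3 [order #3] limit_buy(price=105, qty=2): fills=none; bids=[#3:2@105] asks=[-]
After op 4 [order #4] limit_buy(price=98, qty=5): fills=none; bids=[#3:2@105 #4:5@98] asks=[-]
After op 5 [order #5] limit_buy(price=100, qty=1): fills=none; bids=[#3:2@105 #5:1@100 #4:5@98] asks=[-]
After op 6 [order #6] limit_sell(price=103, qty=7): fills=#3x#6:2@105; bids=[#5:1@100 #4:5@98] asks=[#6:5@103]
After op 7 cancel(order #3): fills=none; bids=[#5:1@100 #4:5@98] asks=[#6:5@103]

Answer: bid=- ask=-
bid=- ask=-
bid=105 ask=-
bid=105 ask=-
bid=105 ask=-
bid=100 ask=103
bid=100 ask=103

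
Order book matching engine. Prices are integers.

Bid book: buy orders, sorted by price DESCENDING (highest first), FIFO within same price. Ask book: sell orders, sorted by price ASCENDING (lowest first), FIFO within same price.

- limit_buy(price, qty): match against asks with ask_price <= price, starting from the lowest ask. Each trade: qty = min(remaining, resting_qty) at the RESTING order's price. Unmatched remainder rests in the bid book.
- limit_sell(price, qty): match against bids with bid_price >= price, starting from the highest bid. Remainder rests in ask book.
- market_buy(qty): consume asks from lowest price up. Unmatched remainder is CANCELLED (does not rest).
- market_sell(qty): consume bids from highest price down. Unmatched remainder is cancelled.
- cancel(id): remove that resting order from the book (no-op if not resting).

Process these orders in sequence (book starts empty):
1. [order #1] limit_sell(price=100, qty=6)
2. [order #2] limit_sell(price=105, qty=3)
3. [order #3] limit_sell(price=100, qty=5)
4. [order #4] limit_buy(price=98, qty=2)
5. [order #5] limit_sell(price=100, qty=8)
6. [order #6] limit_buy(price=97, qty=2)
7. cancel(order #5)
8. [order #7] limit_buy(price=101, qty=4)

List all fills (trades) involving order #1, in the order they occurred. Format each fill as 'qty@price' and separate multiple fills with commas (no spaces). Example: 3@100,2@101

Answer: 4@100

Derivation:
After op 1 [order #1] limit_sell(price=100, qty=6): fills=none; bids=[-] asks=[#1:6@100]
After op 2 [order #2] limit_sell(price=105, qty=3): fills=none; bids=[-] asks=[#1:6@100 #2:3@105]
After op 3 [order #3] limit_sell(price=100, qty=5): fills=none; bids=[-] asks=[#1:6@100 #3:5@100 #2:3@105]
After op 4 [order #4] limit_buy(price=98, qty=2): fills=none; bids=[#4:2@98] asks=[#1:6@100 #3:5@100 #2:3@105]
After op 5 [order #5] limit_sell(price=100, qty=8): fills=none; bids=[#4:2@98] asks=[#1:6@100 #3:5@100 #5:8@100 #2:3@105]
After op 6 [order #6] limit_buy(price=97, qty=2): fills=none; bids=[#4:2@98 #6:2@97] asks=[#1:6@100 #3:5@100 #5:8@100 #2:3@105]
After op 7 cancel(order #5): fills=none; bids=[#4:2@98 #6:2@97] asks=[#1:6@100 #3:5@100 #2:3@105]
After op 8 [order #7] limit_buy(price=101, qty=4): fills=#7x#1:4@100; bids=[#4:2@98 #6:2@97] asks=[#1:2@100 #3:5@100 #2:3@105]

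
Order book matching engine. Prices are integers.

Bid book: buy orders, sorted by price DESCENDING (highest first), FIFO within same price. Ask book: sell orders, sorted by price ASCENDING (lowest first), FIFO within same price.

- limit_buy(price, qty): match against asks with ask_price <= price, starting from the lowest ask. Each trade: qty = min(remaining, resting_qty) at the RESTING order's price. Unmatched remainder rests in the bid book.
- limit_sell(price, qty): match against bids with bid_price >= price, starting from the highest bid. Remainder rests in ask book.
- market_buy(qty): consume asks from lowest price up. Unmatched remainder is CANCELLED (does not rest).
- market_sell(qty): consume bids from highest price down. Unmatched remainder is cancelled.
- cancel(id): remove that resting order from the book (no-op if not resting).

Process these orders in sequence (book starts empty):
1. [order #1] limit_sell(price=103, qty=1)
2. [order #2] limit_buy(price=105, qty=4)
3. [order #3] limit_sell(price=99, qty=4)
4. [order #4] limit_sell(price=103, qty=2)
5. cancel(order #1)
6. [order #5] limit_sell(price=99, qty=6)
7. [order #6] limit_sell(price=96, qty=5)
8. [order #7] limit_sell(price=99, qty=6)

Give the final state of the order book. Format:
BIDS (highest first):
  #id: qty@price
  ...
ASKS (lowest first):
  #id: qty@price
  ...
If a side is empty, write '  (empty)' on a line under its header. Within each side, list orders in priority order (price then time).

After op 1 [order #1] limit_sell(price=103, qty=1): fills=none; bids=[-] asks=[#1:1@103]
After op 2 [order #2] limit_buy(price=105, qty=4): fills=#2x#1:1@103; bids=[#2:3@105] asks=[-]
After op 3 [order #3] limit_sell(price=99, qty=4): fills=#2x#3:3@105; bids=[-] asks=[#3:1@99]
After op 4 [order #4] limit_sell(price=103, qty=2): fills=none; bids=[-] asks=[#3:1@99 #4:2@103]
After op 5 cancel(order #1): fills=none; bids=[-] asks=[#3:1@99 #4:2@103]
After op 6 [order #5] limit_sell(price=99, qty=6): fills=none; bids=[-] asks=[#3:1@99 #5:6@99 #4:2@103]
After op 7 [order #6] limit_sell(price=96, qty=5): fills=none; bids=[-] asks=[#6:5@96 #3:1@99 #5:6@99 #4:2@103]
After op 8 [order #7] limit_sell(price=99, qty=6): fills=none; bids=[-] asks=[#6:5@96 #3:1@99 #5:6@99 #7:6@99 #4:2@103]

Answer: BIDS (highest first):
  (empty)
ASKS (lowest first):
  #6: 5@96
  #3: 1@99
  #5: 6@99
  #7: 6@99
  #4: 2@103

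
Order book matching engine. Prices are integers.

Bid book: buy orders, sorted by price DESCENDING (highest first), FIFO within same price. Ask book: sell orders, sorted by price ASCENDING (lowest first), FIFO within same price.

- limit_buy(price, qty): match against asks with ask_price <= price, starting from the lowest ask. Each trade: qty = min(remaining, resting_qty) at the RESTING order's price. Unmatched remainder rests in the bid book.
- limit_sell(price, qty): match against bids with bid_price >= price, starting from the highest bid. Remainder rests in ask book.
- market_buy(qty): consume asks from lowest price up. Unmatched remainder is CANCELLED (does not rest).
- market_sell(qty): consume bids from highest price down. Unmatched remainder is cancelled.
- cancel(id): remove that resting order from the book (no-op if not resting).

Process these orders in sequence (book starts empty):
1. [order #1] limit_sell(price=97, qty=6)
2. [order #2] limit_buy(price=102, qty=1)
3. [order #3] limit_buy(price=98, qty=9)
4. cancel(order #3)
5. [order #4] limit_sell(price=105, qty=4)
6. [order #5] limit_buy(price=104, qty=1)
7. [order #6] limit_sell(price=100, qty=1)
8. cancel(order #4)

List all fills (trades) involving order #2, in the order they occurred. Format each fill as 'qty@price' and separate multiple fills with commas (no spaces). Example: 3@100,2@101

After op 1 [order #1] limit_sell(price=97, qty=6): fills=none; bids=[-] asks=[#1:6@97]
After op 2 [order #2] limit_buy(price=102, qty=1): fills=#2x#1:1@97; bids=[-] asks=[#1:5@97]
After op 3 [order #3] limit_buy(price=98, qty=9): fills=#3x#1:5@97; bids=[#3:4@98] asks=[-]
After op 4 cancel(order #3): fills=none; bids=[-] asks=[-]
After op 5 [order #4] limit_sell(price=105, qty=4): fills=none; bids=[-] asks=[#4:4@105]
After op 6 [order #5] limit_buy(price=104, qty=1): fills=none; bids=[#5:1@104] asks=[#4:4@105]
After op 7 [order #6] limit_sell(price=100, qty=1): fills=#5x#6:1@104; bids=[-] asks=[#4:4@105]
After op 8 cancel(order #4): fills=none; bids=[-] asks=[-]

Answer: 1@97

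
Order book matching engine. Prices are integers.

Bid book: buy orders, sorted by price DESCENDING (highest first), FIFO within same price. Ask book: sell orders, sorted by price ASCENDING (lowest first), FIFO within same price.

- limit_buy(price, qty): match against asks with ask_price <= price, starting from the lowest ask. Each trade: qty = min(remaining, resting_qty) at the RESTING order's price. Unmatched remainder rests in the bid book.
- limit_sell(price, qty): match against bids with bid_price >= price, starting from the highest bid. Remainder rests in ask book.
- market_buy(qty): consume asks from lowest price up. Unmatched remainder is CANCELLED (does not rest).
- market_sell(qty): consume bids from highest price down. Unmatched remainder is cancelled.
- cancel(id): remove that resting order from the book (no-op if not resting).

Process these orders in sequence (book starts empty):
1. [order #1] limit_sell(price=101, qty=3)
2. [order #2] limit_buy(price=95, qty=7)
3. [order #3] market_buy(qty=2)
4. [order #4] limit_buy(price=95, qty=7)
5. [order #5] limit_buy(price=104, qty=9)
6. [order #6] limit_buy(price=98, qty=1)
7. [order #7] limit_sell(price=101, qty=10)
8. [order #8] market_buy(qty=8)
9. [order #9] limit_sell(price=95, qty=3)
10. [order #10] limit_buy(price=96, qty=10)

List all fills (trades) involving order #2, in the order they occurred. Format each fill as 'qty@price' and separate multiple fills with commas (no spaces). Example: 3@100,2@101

After op 1 [order #1] limit_sell(price=101, qty=3): fills=none; bids=[-] asks=[#1:3@101]
After op 2 [order #2] limit_buy(price=95, qty=7): fills=none; bids=[#2:7@95] asks=[#1:3@101]
After op 3 [order #3] market_buy(qty=2): fills=#3x#1:2@101; bids=[#2:7@95] asks=[#1:1@101]
After op 4 [order #4] limit_buy(price=95, qty=7): fills=none; bids=[#2:7@95 #4:7@95] asks=[#1:1@101]
After op 5 [order #5] limit_buy(price=104, qty=9): fills=#5x#1:1@101; bids=[#5:8@104 #2:7@95 #4:7@95] asks=[-]
After op 6 [order #6] limit_buy(price=98, qty=1): fills=none; bids=[#5:8@104 #6:1@98 #2:7@95 #4:7@95] asks=[-]
After op 7 [order #7] limit_sell(price=101, qty=10): fills=#5x#7:8@104; bids=[#6:1@98 #2:7@95 #4:7@95] asks=[#7:2@101]
After op 8 [order #8] market_buy(qty=8): fills=#8x#7:2@101; bids=[#6:1@98 #2:7@95 #4:7@95] asks=[-]
After op 9 [order #9] limit_sell(price=95, qty=3): fills=#6x#9:1@98 #2x#9:2@95; bids=[#2:5@95 #4:7@95] asks=[-]
After op 10 [order #10] limit_buy(price=96, qty=10): fills=none; bids=[#10:10@96 #2:5@95 #4:7@95] asks=[-]

Answer: 2@95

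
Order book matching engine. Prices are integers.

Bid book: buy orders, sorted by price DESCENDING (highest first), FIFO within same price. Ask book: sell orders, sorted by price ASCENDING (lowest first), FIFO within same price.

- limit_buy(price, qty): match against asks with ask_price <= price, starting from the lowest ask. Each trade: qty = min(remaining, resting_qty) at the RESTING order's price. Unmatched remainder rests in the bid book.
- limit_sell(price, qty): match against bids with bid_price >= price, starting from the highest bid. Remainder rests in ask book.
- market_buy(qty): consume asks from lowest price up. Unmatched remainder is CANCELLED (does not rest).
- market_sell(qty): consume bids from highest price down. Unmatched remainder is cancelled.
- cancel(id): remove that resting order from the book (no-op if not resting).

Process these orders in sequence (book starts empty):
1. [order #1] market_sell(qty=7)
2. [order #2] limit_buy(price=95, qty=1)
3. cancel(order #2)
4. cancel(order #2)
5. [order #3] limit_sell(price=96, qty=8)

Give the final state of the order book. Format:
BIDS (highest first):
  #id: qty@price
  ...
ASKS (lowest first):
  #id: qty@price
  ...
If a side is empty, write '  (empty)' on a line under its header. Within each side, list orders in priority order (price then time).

After op 1 [order #1] market_sell(qty=7): fills=none; bids=[-] asks=[-]
After op 2 [order #2] limit_buy(price=95, qty=1): fills=none; bids=[#2:1@95] asks=[-]
After op 3 cancel(order #2): fills=none; bids=[-] asks=[-]
After op 4 cancel(order #2): fills=none; bids=[-] asks=[-]
After op 5 [order #3] limit_sell(price=96, qty=8): fills=none; bids=[-] asks=[#3:8@96]

Answer: BIDS (highest first):
  (empty)
ASKS (lowest first):
  #3: 8@96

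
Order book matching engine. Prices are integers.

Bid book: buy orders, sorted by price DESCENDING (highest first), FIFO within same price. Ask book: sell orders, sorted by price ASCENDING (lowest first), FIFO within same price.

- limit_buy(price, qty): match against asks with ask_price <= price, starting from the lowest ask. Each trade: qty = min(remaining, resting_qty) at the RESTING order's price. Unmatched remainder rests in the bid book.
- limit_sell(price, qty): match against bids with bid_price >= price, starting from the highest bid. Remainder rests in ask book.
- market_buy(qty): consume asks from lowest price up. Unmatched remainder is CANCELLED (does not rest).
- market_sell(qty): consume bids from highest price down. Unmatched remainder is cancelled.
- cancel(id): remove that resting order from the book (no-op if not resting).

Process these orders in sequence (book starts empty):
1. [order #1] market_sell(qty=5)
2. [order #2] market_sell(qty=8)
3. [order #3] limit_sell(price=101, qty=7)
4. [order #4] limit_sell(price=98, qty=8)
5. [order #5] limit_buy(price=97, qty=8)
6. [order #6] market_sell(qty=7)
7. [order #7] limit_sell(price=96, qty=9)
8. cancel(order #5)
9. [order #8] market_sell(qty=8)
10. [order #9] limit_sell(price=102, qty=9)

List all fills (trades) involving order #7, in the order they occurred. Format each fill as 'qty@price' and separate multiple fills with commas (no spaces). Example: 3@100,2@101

After op 1 [order #1] market_sell(qty=5): fills=none; bids=[-] asks=[-]
After op 2 [order #2] market_sell(qty=8): fills=none; bids=[-] asks=[-]
After op 3 [order #3] limit_sell(price=101, qty=7): fills=none; bids=[-] asks=[#3:7@101]
After op 4 [order #4] limit_sell(price=98, qty=8): fills=none; bids=[-] asks=[#4:8@98 #3:7@101]
After op 5 [order #5] limit_buy(price=97, qty=8): fills=none; bids=[#5:8@97] asks=[#4:8@98 #3:7@101]
After op 6 [order #6] market_sell(qty=7): fills=#5x#6:7@97; bids=[#5:1@97] asks=[#4:8@98 #3:7@101]
After op 7 [order #7] limit_sell(price=96, qty=9): fills=#5x#7:1@97; bids=[-] asks=[#7:8@96 #4:8@98 #3:7@101]
After op 8 cancel(order #5): fills=none; bids=[-] asks=[#7:8@96 #4:8@98 #3:7@101]
After op 9 [order #8] market_sell(qty=8): fills=none; bids=[-] asks=[#7:8@96 #4:8@98 #3:7@101]
After op 10 [order #9] limit_sell(price=102, qty=9): fills=none; bids=[-] asks=[#7:8@96 #4:8@98 #3:7@101 #9:9@102]

Answer: 1@97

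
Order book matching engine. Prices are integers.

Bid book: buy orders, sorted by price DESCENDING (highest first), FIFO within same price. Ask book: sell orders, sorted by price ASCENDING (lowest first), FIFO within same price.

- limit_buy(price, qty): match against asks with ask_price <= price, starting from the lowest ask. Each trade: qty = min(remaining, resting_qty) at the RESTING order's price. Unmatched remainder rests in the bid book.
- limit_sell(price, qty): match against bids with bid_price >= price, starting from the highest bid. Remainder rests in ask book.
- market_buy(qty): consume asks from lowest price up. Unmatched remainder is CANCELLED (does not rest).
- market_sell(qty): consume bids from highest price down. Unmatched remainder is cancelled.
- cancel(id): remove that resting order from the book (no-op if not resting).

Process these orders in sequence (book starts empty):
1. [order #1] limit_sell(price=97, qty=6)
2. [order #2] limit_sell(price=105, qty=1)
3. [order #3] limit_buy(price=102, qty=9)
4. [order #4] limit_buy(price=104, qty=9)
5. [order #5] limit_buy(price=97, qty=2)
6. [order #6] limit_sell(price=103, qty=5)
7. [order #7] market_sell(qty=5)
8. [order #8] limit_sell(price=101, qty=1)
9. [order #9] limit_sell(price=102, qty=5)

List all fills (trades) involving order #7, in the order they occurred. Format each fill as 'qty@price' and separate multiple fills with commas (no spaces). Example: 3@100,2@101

After op 1 [order #1] limit_sell(price=97, qty=6): fills=none; bids=[-] asks=[#1:6@97]
After op 2 [order #2] limit_sell(price=105, qty=1): fills=none; bids=[-] asks=[#1:6@97 #2:1@105]
After op 3 [order #3] limit_buy(price=102, qty=9): fills=#3x#1:6@97; bids=[#3:3@102] asks=[#2:1@105]
After op 4 [order #4] limit_buy(price=104, qty=9): fills=none; bids=[#4:9@104 #3:3@102] asks=[#2:1@105]
After op 5 [order #5] limit_buy(price=97, qty=2): fills=none; bids=[#4:9@104 #3:3@102 #5:2@97] asks=[#2:1@105]
After op 6 [order #6] limit_sell(price=103, qty=5): fills=#4x#6:5@104; bids=[#4:4@104 #3:3@102 #5:2@97] asks=[#2:1@105]
After op 7 [order #7] market_sell(qty=5): fills=#4x#7:4@104 #3x#7:1@102; bids=[#3:2@102 #5:2@97] asks=[#2:1@105]
After op 8 [order #8] limit_sell(price=101, qty=1): fills=#3x#8:1@102; bids=[#3:1@102 #5:2@97] asks=[#2:1@105]
After op 9 [order #9] limit_sell(price=102, qty=5): fills=#3x#9:1@102; bids=[#5:2@97] asks=[#9:4@102 #2:1@105]

Answer: 4@104,1@102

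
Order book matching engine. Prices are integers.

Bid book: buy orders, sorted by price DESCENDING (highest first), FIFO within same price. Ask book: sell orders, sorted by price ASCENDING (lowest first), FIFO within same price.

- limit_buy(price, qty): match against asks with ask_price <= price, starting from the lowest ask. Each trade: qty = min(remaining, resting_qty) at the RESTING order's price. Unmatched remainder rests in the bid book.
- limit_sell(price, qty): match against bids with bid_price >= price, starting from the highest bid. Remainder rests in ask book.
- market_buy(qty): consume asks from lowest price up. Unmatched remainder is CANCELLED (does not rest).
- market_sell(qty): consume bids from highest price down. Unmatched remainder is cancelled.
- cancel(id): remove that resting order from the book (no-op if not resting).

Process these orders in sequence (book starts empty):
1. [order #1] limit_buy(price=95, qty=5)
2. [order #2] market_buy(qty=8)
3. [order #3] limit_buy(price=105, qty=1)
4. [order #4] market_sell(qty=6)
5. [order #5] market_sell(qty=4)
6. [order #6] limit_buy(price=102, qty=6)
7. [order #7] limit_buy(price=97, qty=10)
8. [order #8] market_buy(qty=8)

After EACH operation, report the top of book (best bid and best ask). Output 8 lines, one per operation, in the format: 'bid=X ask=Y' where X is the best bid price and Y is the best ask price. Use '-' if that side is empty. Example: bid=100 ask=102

After op 1 [order #1] limit_buy(price=95, qty=5): fills=none; bids=[#1:5@95] asks=[-]
After op 2 [order #2] market_buy(qty=8): fills=none; bids=[#1:5@95] asks=[-]
After op 3 [order #3] limit_buy(price=105, qty=1): fills=none; bids=[#3:1@105 #1:5@95] asks=[-]
After op 4 [order #4] market_sell(qty=6): fills=#3x#4:1@105 #1x#4:5@95; bids=[-] asks=[-]
After op 5 [order #5] market_sell(qty=4): fills=none; bids=[-] asks=[-]
After op 6 [order #6] limit_buy(price=102, qty=6): fills=none; bids=[#6:6@102] asks=[-]
After op 7 [order #7] limit_buy(price=97, qty=10): fills=none; bids=[#6:6@102 #7:10@97] asks=[-]
After op 8 [order #8] market_buy(qty=8): fills=none; bids=[#6:6@102 #7:10@97] asks=[-]

Answer: bid=95 ask=-
bid=95 ask=-
bid=105 ask=-
bid=- ask=-
bid=- ask=-
bid=102 ask=-
bid=102 ask=-
bid=102 ask=-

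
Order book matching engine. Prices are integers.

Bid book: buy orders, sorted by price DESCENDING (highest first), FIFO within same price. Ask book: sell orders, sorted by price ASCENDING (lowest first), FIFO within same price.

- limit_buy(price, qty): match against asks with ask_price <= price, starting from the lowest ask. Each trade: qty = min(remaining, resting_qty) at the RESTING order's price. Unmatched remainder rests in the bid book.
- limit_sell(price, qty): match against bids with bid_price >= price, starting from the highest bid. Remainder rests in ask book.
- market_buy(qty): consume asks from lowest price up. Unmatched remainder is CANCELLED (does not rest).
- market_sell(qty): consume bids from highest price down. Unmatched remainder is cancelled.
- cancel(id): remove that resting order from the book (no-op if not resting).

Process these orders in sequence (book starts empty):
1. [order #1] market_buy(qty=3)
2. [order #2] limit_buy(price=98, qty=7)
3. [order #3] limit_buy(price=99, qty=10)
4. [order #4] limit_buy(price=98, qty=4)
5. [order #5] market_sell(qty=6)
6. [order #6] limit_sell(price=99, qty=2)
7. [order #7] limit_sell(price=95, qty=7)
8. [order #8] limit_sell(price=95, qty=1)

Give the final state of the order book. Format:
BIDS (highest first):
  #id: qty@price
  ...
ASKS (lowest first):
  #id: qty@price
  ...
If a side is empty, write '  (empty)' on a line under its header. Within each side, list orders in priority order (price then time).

Answer: BIDS (highest first):
  #2: 1@98
  #4: 4@98
ASKS (lowest first):
  (empty)

Derivation:
After op 1 [order #1] market_buy(qty=3): fills=none; bids=[-] asks=[-]
After op 2 [order #2] limit_buy(price=98, qty=7): fills=none; bids=[#2:7@98] asks=[-]
After op 3 [order #3] limit_buy(price=99, qty=10): fills=none; bids=[#3:10@99 #2:7@98] asks=[-]
After op 4 [order #4] limit_buy(price=98, qty=4): fills=none; bids=[#3:10@99 #2:7@98 #4:4@98] asks=[-]
After op 5 [order #5] market_sell(qty=6): fills=#3x#5:6@99; bids=[#3:4@99 #2:7@98 #4:4@98] asks=[-]
After op 6 [order #6] limit_sell(price=99, qty=2): fills=#3x#6:2@99; bids=[#3:2@99 #2:7@98 #4:4@98] asks=[-]
After op 7 [order #7] limit_sell(price=95, qty=7): fills=#3x#7:2@99 #2x#7:5@98; bids=[#2:2@98 #4:4@98] asks=[-]
After op 8 [order #8] limit_sell(price=95, qty=1): fills=#2x#8:1@98; bids=[#2:1@98 #4:4@98] asks=[-]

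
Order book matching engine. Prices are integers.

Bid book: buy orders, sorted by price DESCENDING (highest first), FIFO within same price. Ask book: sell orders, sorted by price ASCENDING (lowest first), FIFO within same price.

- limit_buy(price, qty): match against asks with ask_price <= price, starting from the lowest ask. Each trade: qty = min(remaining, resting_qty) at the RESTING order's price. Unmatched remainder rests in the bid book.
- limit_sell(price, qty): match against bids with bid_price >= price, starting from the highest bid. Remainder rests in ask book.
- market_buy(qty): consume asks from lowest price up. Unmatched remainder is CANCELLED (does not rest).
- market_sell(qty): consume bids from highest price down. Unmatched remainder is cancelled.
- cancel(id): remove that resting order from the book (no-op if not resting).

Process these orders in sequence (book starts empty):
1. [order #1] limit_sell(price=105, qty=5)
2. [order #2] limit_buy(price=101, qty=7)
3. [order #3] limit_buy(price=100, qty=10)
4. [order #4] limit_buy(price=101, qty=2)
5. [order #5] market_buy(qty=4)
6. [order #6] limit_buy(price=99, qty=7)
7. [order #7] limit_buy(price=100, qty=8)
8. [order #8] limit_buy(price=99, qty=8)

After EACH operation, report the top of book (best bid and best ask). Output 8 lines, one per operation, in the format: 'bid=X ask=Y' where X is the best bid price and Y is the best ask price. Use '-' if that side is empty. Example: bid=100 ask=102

Answer: bid=- ask=105
bid=101 ask=105
bid=101 ask=105
bid=101 ask=105
bid=101 ask=105
bid=101 ask=105
bid=101 ask=105
bid=101 ask=105

Derivation:
After op 1 [order #1] limit_sell(price=105, qty=5): fills=none; bids=[-] asks=[#1:5@105]
After op 2 [order #2] limit_buy(price=101, qty=7): fills=none; bids=[#2:7@101] asks=[#1:5@105]
After op 3 [order #3] limit_buy(price=100, qty=10): fills=none; bids=[#2:7@101 #3:10@100] asks=[#1:5@105]
After op 4 [order #4] limit_buy(price=101, qty=2): fills=none; bids=[#2:7@101 #4:2@101 #3:10@100] asks=[#1:5@105]
After op 5 [order #5] market_buy(qty=4): fills=#5x#1:4@105; bids=[#2:7@101 #4:2@101 #3:10@100] asks=[#1:1@105]
After op 6 [order #6] limit_buy(price=99, qty=7): fills=none; bids=[#2:7@101 #4:2@101 #3:10@100 #6:7@99] asks=[#1:1@105]
After op 7 [order #7] limit_buy(price=100, qty=8): fills=none; bids=[#2:7@101 #4:2@101 #3:10@100 #7:8@100 #6:7@99] asks=[#1:1@105]
After op 8 [order #8] limit_buy(price=99, qty=8): fills=none; bids=[#2:7@101 #4:2@101 #3:10@100 #7:8@100 #6:7@99 #8:8@99] asks=[#1:1@105]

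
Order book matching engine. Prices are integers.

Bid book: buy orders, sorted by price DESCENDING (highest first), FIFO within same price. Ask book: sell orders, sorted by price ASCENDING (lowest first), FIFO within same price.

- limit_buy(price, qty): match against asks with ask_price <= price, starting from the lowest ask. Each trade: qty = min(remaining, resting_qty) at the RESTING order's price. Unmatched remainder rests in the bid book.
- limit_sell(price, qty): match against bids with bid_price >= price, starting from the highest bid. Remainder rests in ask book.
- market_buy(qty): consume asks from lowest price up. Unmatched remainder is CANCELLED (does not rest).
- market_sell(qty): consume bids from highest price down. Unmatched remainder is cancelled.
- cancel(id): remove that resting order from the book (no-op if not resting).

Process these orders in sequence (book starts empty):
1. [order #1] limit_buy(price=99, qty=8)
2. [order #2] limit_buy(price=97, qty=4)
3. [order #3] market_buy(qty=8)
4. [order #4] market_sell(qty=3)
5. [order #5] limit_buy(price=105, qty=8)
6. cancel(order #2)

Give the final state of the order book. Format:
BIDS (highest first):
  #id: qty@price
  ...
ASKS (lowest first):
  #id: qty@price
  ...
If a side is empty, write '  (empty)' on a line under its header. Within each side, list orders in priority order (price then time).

After op 1 [order #1] limit_buy(price=99, qty=8): fills=none; bids=[#1:8@99] asks=[-]
After op 2 [order #2] limit_buy(price=97, qty=4): fills=none; bids=[#1:8@99 #2:4@97] asks=[-]
After op 3 [order #3] market_buy(qty=8): fills=none; bids=[#1:8@99 #2:4@97] asks=[-]
After op 4 [order #4] market_sell(qty=3): fills=#1x#4:3@99; bids=[#1:5@99 #2:4@97] asks=[-]
After op 5 [order #5] limit_buy(price=105, qty=8): fills=none; bids=[#5:8@105 #1:5@99 #2:4@97] asks=[-]
After op 6 cancel(order #2): fills=none; bids=[#5:8@105 #1:5@99] asks=[-]

Answer: BIDS (highest first):
  #5: 8@105
  #1: 5@99
ASKS (lowest first):
  (empty)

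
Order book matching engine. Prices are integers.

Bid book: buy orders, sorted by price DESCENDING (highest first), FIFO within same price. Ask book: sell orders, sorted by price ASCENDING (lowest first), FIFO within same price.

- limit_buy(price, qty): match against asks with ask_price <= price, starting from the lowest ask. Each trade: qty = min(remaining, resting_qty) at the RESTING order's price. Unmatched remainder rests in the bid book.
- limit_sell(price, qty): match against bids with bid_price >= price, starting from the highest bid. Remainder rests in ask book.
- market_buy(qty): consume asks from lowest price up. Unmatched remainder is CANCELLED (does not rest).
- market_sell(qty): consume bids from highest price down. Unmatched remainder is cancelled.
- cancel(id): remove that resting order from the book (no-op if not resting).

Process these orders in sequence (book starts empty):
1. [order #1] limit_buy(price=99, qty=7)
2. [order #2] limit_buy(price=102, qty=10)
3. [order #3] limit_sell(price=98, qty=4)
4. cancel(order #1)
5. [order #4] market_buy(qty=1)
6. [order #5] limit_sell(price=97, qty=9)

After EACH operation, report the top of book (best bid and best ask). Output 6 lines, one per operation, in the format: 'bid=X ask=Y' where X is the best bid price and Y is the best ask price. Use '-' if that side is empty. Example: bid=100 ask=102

Answer: bid=99 ask=-
bid=102 ask=-
bid=102 ask=-
bid=102 ask=-
bid=102 ask=-
bid=- ask=97

Derivation:
After op 1 [order #1] limit_buy(price=99, qty=7): fills=none; bids=[#1:7@99] asks=[-]
After op 2 [order #2] limit_buy(price=102, qty=10): fills=none; bids=[#2:10@102 #1:7@99] asks=[-]
After op 3 [order #3] limit_sell(price=98, qty=4): fills=#2x#3:4@102; bids=[#2:6@102 #1:7@99] asks=[-]
After op 4 cancel(order #1): fills=none; bids=[#2:6@102] asks=[-]
After op 5 [order #4] market_buy(qty=1): fills=none; bids=[#2:6@102] asks=[-]
After op 6 [order #5] limit_sell(price=97, qty=9): fills=#2x#5:6@102; bids=[-] asks=[#5:3@97]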